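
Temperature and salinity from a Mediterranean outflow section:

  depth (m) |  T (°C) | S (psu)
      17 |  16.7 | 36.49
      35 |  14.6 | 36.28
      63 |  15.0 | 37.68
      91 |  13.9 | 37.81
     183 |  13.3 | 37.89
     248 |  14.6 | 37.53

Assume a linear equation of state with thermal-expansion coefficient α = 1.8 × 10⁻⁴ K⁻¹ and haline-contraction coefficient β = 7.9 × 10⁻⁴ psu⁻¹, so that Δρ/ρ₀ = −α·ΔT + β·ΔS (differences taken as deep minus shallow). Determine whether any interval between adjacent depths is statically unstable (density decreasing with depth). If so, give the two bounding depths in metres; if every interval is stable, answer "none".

Evaluate Δρ/ρ₀ = −αΔT + βΔS across each adjacent pair:
  17–35 m: −αΔT+βΔS = −(1.8 × 10⁻⁴)(-2.1)+(7.9 × 10⁻⁴)(-0.21) = 2.1 × 10⁻⁴ → stable
  35–63 m: −αΔT+βΔS = −(1.8 × 10⁻⁴)(+0.4)+(7.9 × 10⁻⁴)(+1.40) = 1.0 × 10⁻³ → stable
  63–91 m: −αΔT+βΔS = −(1.8 × 10⁻⁴)(-1.1)+(7.9 × 10⁻⁴)(+0.13) = 3.0 × 10⁻⁴ → stable
  91–183 m: −αΔT+βΔS = −(1.8 × 10⁻⁴)(-0.6)+(7.9 × 10⁻⁴)(+0.08) = 1.7 × 10⁻⁴ → stable
  183–248 m: −αΔT+βΔS = −(1.8 × 10⁻⁴)(+1.3)+(7.9 × 10⁻⁴)(-0.36) = -5.2 × 10⁻⁴ → UNSTABLE
The 183–248 m interval has Δρ < 0: lighter water underlies denser water.

183–248 m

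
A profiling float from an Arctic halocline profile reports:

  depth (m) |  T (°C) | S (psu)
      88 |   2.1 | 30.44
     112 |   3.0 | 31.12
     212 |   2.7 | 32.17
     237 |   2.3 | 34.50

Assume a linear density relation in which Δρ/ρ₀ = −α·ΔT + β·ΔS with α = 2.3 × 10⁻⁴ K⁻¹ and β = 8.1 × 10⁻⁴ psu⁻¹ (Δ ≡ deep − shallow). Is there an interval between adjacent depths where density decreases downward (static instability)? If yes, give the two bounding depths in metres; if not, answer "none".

none

Evaluate Δρ/ρ₀ = −αΔT + βΔS across each adjacent pair:
  88–112 m: −αΔT+βΔS = −(2.3 × 10⁻⁴)(+0.9)+(8.1 × 10⁻⁴)(+0.68) = 3.4 × 10⁻⁴ → stable
  112–212 m: −αΔT+βΔS = −(2.3 × 10⁻⁴)(-0.3)+(8.1 × 10⁻⁴)(+1.05) = 9.2 × 10⁻⁴ → stable
  212–237 m: −αΔT+βΔS = −(2.3 × 10⁻⁴)(-0.4)+(8.1 × 10⁻⁴)(+2.33) = 2.0 × 10⁻³ → stable
Every interval has Δρ > 0: the column is stably stratified throughout.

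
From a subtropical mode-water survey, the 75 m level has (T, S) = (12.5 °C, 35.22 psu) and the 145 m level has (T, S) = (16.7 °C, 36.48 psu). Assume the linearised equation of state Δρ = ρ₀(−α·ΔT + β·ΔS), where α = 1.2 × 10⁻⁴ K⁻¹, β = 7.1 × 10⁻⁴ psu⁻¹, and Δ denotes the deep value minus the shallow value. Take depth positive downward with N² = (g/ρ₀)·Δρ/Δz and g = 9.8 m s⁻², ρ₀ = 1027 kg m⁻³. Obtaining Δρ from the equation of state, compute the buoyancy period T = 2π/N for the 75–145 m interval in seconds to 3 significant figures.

850 s

ΔT = +4.2 K, ΔS = +1.26 psu (deep − shallow).
Δρ/ρ₀ = −αΔT + βΔS = -5.04 × 10⁻⁴ + 8.946 × 10⁻⁴ = 3.906 × 10⁻⁴, so Δρ ≈ 0.4011 kg m⁻³.
N² = (g/ρ₀)·Δρ/Δz = g·(Δρ/ρ₀)/Δz = 9.8 × 3.906 × 10⁻⁴ / 70 = 5.4684 × 10⁻⁵ s⁻².
N = √(5.4684 × 10⁻⁵) = 7.3949 × 10⁻³ rad s⁻¹ → T = 2π/N = 849.66 s ≈ 850 s.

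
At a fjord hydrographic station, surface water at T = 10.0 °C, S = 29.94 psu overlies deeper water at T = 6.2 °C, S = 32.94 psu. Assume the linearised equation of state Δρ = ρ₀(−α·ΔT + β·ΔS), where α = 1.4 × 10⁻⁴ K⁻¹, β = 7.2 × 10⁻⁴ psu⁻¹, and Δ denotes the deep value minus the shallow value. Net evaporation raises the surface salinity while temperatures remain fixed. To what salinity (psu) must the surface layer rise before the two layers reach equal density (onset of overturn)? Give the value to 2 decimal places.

Neutral buoyancy requires −α(T_deep − T_surf) + β(S_deep − S_surf′) = 0.
S_surf′ = S_deep − (α/β)·ΔT = 32.94 − (1.4 × 10⁻⁴/7.2 × 10⁻⁴)·(-3.8) = 33.6789 psu.
Increase required: 33.6789 − 29.94 = 3.7389 psu.

33.68 psu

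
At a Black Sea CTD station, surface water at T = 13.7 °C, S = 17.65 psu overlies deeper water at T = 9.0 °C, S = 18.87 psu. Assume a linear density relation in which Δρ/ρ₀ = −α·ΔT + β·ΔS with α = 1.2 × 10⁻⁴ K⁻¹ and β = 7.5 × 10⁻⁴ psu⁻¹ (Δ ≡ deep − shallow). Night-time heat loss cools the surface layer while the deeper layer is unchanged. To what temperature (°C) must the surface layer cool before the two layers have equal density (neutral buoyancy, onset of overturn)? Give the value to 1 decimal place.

1.4 °C

Neutral buoyancy requires Δρ = 0, i.e. −α(T_deep − T_surf′) + β(S_deep − S_surf) = 0.
T_surf′ = T_deep − (β/α)·ΔS = 9.0 − (7.5 × 10⁻⁴/1.2 × 10⁻⁴)·(+1.22) = 1.375 °C.
Cooling required: 13.7 − (1.375) = 12.325 °C.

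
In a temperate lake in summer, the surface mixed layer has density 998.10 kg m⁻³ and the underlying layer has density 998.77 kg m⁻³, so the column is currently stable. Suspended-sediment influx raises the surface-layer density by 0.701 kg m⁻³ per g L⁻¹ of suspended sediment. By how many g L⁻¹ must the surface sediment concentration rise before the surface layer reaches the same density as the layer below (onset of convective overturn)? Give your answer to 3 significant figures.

0.956 g L⁻¹

Density deficit of the surface layer: 998.77 − 998.10 = 0.67 kg m⁻³.
Required change = 0.67 / 0.701 = 0.956 g L⁻¹.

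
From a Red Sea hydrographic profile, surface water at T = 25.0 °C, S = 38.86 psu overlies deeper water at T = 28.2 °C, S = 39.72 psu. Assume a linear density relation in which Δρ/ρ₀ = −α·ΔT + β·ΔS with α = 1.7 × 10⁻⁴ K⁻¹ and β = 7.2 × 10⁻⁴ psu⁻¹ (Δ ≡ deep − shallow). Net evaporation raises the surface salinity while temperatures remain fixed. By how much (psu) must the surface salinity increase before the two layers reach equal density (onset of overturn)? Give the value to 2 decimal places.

Neutral buoyancy requires −α(T_deep − T_surf) + β(S_deep − S_surf′) = 0.
S_surf′ = S_deep − (α/β)·ΔT = 39.72 − (1.7 × 10⁻⁴/7.2 × 10⁻⁴)·(+3.2) = 38.9644 psu.
Increase required: 38.9644 − 38.86 = 0.1044 psu.

0.10 psu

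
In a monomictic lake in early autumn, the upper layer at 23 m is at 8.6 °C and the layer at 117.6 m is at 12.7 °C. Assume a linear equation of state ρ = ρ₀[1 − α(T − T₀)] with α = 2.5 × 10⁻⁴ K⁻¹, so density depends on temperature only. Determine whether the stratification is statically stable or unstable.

ΔT = 12.7 − 8.6 = +4.1 K, so Δρ/ρ₀ = −αΔT = -1.025 × 10⁻³.
Δρ/ρ₀ < 0, so Δρ < 0: deeper water is lighter → statically unstable; the column would overturn.

unstable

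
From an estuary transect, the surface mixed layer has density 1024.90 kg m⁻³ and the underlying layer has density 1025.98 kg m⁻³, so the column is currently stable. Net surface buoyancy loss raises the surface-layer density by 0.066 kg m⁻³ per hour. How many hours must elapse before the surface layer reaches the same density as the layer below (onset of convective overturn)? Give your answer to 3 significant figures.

16.4 hours

Density deficit of the surface layer: 1025.98 − 1024.90 = 1.08 kg m⁻³.
Required change = 1.08 / 0.066 = 16.4 hours.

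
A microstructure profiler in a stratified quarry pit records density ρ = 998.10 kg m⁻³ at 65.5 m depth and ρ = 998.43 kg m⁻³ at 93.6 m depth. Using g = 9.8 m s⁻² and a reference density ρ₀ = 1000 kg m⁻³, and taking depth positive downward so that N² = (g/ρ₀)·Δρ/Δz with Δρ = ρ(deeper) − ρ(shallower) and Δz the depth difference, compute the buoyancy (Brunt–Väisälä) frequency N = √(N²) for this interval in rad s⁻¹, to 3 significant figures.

0.0107 rad s⁻¹

Δρ = 998.43 − 998.10 = 0.33 kg m⁻³ over Δz = 93.6 − 65.5 = 28.1 m.
N² = (9.8/1000) × (0.33/28.1) = 1.1509 × 10⁻⁴ s⁻².
N = √(1.1509 × 10⁻⁴) = 0.010728 rad s⁻¹ ≈ 0.0107 rad s⁻¹.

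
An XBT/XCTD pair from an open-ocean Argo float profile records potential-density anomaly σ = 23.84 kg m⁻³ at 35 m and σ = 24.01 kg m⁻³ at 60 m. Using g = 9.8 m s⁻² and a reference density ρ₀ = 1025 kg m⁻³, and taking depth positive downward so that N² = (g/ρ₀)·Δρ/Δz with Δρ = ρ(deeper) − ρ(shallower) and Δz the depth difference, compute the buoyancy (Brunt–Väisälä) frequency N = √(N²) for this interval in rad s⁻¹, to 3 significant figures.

Δρ = 1024.01 − 1023.84 = 0.17 kg m⁻³ over Δz = 60 − 35 = 25 m.
N² = (9.8/1025) × (0.17/25) = 6.5015 × 10⁻⁵ s⁻².
N = √(6.5015 × 10⁻⁵) = 8.0632 × 10⁻³ rad s⁻¹ ≈ 8.06 × 10⁻³ rad s⁻¹.

8.06 × 10⁻³ rad s⁻¹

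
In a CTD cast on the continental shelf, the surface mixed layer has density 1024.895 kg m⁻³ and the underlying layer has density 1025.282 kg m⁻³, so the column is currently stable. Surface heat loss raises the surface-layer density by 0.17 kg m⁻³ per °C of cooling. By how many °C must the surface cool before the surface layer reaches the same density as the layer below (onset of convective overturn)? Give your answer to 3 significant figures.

Density deficit of the surface layer: 1025.282 − 1024.895 = 0.387 kg m⁻³.
Required change = 0.387 / 0.17 = 2.28 °C.

2.28 °C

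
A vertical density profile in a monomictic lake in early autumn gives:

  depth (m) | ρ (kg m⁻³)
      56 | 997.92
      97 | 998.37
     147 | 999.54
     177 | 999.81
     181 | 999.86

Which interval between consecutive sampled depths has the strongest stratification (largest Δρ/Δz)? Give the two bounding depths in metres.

97–147 m

Compute the density gradient over each adjacent pair:
  56–97 m: Δρ/Δz = 0.45/41 = 0.011 kg m⁻⁴
  97–147 m: Δρ/Δz = 1.17/50 = 0.023 kg m⁻⁴
  147–177 m: Δρ/Δz = 0.27/30 = 9.0 × 10⁻³ kg m⁻⁴
  177–181 m: Δρ/Δz = 0.05/4 = 0.013 kg m⁻⁴
The largest gradient is in the 97–147 m interval — the pycnocline.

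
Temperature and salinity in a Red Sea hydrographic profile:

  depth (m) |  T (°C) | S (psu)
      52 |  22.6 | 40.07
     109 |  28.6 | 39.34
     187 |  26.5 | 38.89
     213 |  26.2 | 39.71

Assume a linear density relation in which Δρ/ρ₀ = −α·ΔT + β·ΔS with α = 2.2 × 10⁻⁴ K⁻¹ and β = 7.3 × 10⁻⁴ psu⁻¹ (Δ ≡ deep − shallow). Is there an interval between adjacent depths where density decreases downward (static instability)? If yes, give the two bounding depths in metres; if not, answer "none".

52–109 m

Evaluate Δρ/ρ₀ = −αΔT + βΔS across each adjacent pair:
  52–109 m: −αΔT+βΔS = −(2.2 × 10⁻⁴)(+6.0)+(7.3 × 10⁻⁴)(-0.73) = -1.9 × 10⁻³ → UNSTABLE
  109–187 m: −αΔT+βΔS = −(2.2 × 10⁻⁴)(-2.1)+(7.3 × 10⁻⁴)(-0.45) = 1.3 × 10⁻⁴ → stable
  187–213 m: −αΔT+βΔS = −(2.2 × 10⁻⁴)(-0.3)+(7.3 × 10⁻⁴)(+0.82) = 6.6 × 10⁻⁴ → stable
The 52–109 m interval has Δρ < 0: lighter water underlies denser water.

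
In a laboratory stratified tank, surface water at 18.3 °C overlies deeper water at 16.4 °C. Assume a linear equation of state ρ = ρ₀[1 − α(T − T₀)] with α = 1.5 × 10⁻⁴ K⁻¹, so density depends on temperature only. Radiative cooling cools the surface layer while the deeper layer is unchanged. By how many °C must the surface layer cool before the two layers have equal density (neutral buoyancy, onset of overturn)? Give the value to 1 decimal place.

With temperature the only control, equal density requires T_surf′ = T_deep.
T_surf′ = 16.4 °C.
Cooling required: 18.3 − 16.4 = 1.9 °C.

1.9 °C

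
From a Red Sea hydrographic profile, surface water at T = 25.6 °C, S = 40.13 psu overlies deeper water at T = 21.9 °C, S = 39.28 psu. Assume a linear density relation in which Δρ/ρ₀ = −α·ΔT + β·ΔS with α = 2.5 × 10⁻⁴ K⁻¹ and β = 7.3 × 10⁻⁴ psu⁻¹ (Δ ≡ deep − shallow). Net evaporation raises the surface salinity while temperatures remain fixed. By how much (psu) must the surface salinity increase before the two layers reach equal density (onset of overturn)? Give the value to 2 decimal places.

0.42 psu

Neutral buoyancy requires −α(T_deep − T_surf) + β(S_deep − S_surf′) = 0.
S_surf′ = S_deep − (α/β)·ΔT = 39.28 − (2.5 × 10⁻⁴/7.3 × 10⁻⁴)·(-3.7) = 40.5471 psu.
Increase required: 40.5471 − 40.13 = 0.4171 psu.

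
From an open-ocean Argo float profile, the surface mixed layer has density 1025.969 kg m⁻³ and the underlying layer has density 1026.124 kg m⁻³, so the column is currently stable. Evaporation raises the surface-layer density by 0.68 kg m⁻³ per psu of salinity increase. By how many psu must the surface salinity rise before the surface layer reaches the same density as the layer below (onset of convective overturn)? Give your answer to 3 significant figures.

Density deficit of the surface layer: 1026.124 − 1025.969 = 0.155 kg m⁻³.
Required change = 0.155 / 0.68 = 0.228 psu.

0.228 psu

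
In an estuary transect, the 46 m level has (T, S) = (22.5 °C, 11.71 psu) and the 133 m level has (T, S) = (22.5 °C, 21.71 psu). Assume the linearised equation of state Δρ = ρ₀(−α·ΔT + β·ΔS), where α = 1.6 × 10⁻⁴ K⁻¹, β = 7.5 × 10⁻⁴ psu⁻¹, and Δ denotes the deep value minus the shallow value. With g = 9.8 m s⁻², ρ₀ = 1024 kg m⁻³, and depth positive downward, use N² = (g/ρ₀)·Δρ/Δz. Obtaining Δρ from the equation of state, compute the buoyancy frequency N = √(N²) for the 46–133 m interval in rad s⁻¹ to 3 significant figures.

ΔT = +0.0 K, ΔS = +10.00 psu (deep − shallow).
Δρ/ρ₀ = −αΔT + βΔS = 0 + 7.50 × 10⁻³ = 7.50 × 10⁻³, so Δρ ≈ 7.680 kg m⁻³.
N² = (g/ρ₀)·Δρ/Δz = g·(Δρ/ρ₀)/Δz = 9.8 × 7.50 × 10⁻³ / 87 = 8.4483 × 10⁻⁴ s⁻².
N = √(8.4483 × 10⁻⁴) = 0.029066 rad s⁻¹ ≈ 0.0291 rad s⁻¹.

0.0291 rad s⁻¹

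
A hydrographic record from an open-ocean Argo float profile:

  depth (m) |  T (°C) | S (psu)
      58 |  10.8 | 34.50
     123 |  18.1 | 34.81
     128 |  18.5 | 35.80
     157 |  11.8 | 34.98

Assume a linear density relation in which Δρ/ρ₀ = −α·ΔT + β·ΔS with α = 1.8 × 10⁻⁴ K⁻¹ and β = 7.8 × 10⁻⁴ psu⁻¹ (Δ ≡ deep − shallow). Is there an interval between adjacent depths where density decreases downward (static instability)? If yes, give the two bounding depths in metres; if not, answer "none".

Evaluate Δρ/ρ₀ = −αΔT + βΔS across each adjacent pair:
  58–123 m: −αΔT+βΔS = −(1.8 × 10⁻⁴)(+7.3)+(7.8 × 10⁻⁴)(+0.31) = -1.1 × 10⁻³ → UNSTABLE
  123–128 m: −αΔT+βΔS = −(1.8 × 10⁻⁴)(+0.4)+(7.8 × 10⁻⁴)(+0.99) = 7.0 × 10⁻⁴ → stable
  128–157 m: −αΔT+βΔS = −(1.8 × 10⁻⁴)(-6.7)+(7.8 × 10⁻⁴)(-0.82) = 5.7 × 10⁻⁴ → stable
The 58–123 m interval has Δρ < 0: lighter water underlies denser water.

58–123 m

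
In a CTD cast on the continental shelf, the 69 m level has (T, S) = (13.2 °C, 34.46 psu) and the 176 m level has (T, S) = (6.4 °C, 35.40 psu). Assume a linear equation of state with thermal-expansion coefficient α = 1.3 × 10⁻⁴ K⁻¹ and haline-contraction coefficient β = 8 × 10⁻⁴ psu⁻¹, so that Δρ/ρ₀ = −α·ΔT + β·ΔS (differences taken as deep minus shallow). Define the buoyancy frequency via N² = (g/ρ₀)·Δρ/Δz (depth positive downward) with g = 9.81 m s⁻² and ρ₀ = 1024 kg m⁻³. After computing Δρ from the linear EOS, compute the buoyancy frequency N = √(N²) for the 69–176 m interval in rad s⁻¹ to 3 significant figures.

0.0122 rad s⁻¹

ΔT = -6.8 K, ΔS = +0.94 psu (deep − shallow).
Δρ/ρ₀ = −αΔT + βΔS = 8.84 × 10⁻⁴ + 7.52 × 10⁻⁴ = 1.636 × 10⁻³, so Δρ ≈ 1.675 kg m⁻³.
N² = (g/ρ₀)·Δρ/Δz = g·(Δρ/ρ₀)/Δz = 9.81 × 1.636 × 10⁻³ / 107 = 1.4999 × 10⁻⁴ s⁻².
N = √(1.4999 × 10⁻⁴) = 0.012247 rad s⁻¹ ≈ 0.0122 rad s⁻¹.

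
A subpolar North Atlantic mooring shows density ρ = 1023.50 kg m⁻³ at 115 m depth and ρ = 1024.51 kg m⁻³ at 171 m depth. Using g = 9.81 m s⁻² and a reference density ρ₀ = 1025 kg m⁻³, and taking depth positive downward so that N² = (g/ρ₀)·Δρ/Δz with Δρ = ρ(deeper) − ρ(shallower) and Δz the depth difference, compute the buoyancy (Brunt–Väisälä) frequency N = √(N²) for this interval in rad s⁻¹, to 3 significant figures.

0.0131 rad s⁻¹

Δρ = 1024.51 − 1023.50 = 1.01 kg m⁻³ over Δz = 171 − 115 = 56 m.
N² = (9.81/1025) × (1.01/56) = 1.7261 × 10⁻⁴ s⁻².
N = √(1.7261 × 10⁻⁴) = 0.013138 rad s⁻¹ ≈ 0.0131 rad s⁻¹.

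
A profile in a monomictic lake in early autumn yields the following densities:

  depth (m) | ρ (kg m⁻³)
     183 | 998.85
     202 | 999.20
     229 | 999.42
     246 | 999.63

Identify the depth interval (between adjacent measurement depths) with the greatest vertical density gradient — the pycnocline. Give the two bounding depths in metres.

Compute the density gradient over each adjacent pair:
  183–202 m: Δρ/Δz = 0.35/19 = 0.018 kg m⁻⁴
  202–229 m: Δρ/Δz = 0.22/27 = 8.1 × 10⁻³ kg m⁻⁴
  229–246 m: Δρ/Δz = 0.21/17 = 0.012 kg m⁻⁴
The largest gradient is in the 183–202 m interval — the pycnocline.

183–202 m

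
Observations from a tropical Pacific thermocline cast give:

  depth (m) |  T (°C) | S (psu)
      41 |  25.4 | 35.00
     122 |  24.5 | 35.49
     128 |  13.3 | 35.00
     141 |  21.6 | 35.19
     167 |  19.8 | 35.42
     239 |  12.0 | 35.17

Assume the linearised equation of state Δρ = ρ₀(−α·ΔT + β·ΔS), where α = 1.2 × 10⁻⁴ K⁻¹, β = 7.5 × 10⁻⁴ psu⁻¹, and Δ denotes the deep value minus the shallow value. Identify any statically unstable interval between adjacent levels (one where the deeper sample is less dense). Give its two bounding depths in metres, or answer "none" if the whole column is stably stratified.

Evaluate Δρ/ρ₀ = −αΔT + βΔS across each adjacent pair:
  41–122 m: −αΔT+βΔS = −(1.2 × 10⁻⁴)(-0.9)+(7.5 × 10⁻⁴)(+0.49) = 4.8 × 10⁻⁴ → stable
  122–128 m: −αΔT+βΔS = −(1.2 × 10⁻⁴)(-11.2)+(7.5 × 10⁻⁴)(-0.49) = 9.8 × 10⁻⁴ → stable
  128–141 m: −αΔT+βΔS = −(1.2 × 10⁻⁴)(+8.3)+(7.5 × 10⁻⁴)(+0.19) = -8.5 × 10⁻⁴ → UNSTABLE
  141–167 m: −αΔT+βΔS = −(1.2 × 10⁻⁴)(-1.8)+(7.5 × 10⁻⁴)(+0.23) = 3.9 × 10⁻⁴ → stable
  167–239 m: −αΔT+βΔS = −(1.2 × 10⁻⁴)(-7.8)+(7.5 × 10⁻⁴)(-0.25) = 7.5 × 10⁻⁴ → stable
The 128–141 m interval has Δρ < 0: lighter water underlies denser water.

128–141 m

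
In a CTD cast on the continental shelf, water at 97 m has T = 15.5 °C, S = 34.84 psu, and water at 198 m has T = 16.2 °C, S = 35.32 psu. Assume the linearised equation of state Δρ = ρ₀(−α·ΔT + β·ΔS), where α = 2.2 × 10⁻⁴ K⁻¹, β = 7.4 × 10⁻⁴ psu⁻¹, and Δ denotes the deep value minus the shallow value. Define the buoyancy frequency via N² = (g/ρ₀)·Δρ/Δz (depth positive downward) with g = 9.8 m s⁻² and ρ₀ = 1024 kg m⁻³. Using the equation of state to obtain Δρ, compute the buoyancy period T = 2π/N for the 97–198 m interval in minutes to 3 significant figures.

23.7 min

ΔT = +0.7 K, ΔS = +0.48 psu (deep − shallow).
Δρ/ρ₀ = −αΔT + βΔS = -1.54 × 10⁻⁴ + 3.552 × 10⁻⁴ = 2.012 × 10⁻⁴, so Δρ ≈ 0.2060 kg m⁻³.
N² = (g/ρ₀)·Δρ/Δz = g·(Δρ/ρ₀)/Δz = 9.8 × 2.012 × 10⁻⁴ / 101 = 1.9522 × 10⁻⁵ s⁻².
N = √(1.9522 × 10⁻⁵) = 4.4184 × 10⁻³ rad s⁻¹ → T = 2π/N = 1.4220 × 10³ s = 23.700 min ≈ 23.7 min.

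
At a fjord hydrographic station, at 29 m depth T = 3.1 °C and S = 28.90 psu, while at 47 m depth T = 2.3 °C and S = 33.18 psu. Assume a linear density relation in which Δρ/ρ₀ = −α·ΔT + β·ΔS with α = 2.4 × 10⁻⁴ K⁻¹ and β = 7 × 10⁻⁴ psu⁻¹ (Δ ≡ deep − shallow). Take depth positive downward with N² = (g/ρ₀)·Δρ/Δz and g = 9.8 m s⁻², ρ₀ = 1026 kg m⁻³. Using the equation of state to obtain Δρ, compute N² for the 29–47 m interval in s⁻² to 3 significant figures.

1.74 × 10⁻³ s⁻²

ΔT = -0.8 K, ΔS = +4.28 psu (deep − shallow).
Δρ/ρ₀ = −αΔT + βΔS = 1.92 × 10⁻⁴ + 2.996 × 10⁻³ = 3.188 × 10⁻³, so Δρ ≈ 3.271 kg m⁻³.
N² = (g/ρ₀)·Δρ/Δz = g·(Δρ/ρ₀)/Δz = 9.8 × 3.188 × 10⁻³ / 18 = 1.7357 × 10⁻³ s⁻² ≈ 1.74 × 10⁻³ s⁻².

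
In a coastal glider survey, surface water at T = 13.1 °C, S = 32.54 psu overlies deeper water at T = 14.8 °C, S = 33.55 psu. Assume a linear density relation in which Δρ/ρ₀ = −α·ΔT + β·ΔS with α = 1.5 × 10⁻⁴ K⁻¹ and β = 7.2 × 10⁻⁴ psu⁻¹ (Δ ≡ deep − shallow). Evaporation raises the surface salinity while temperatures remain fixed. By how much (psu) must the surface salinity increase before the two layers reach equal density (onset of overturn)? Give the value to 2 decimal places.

Neutral buoyancy requires −α(T_deep − T_surf) + β(S_deep − S_surf′) = 0.
S_surf′ = S_deep − (α/β)·ΔT = 33.55 − (1.5 × 10⁻⁴/7.2 × 10⁻⁴)·(+1.7) = 33.1958 psu.
Increase required: 33.1958 − 32.54 = 0.6558 psu.

0.66 psu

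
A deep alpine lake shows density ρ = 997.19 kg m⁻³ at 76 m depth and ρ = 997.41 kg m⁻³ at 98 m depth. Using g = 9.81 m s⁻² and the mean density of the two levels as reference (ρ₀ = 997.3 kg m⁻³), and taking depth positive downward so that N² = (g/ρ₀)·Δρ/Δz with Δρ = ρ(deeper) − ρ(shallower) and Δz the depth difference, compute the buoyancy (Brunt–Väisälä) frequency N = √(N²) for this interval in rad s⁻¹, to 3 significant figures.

9.92 × 10⁻³ rad s⁻¹

Δρ = 997.41 − 997.19 = 0.22 kg m⁻³ over Δz = 98 − 76 = 22 m.
N² = (9.81/997.3) × (0.22/22) = 9.8366 × 10⁻⁵ s⁻².
N = √(9.8366 × 10⁻⁵) = 9.9180 × 10⁻³ rad s⁻¹ ≈ 9.92 × 10⁻³ rad s⁻¹.
N² > 0, so the interval is statically stable.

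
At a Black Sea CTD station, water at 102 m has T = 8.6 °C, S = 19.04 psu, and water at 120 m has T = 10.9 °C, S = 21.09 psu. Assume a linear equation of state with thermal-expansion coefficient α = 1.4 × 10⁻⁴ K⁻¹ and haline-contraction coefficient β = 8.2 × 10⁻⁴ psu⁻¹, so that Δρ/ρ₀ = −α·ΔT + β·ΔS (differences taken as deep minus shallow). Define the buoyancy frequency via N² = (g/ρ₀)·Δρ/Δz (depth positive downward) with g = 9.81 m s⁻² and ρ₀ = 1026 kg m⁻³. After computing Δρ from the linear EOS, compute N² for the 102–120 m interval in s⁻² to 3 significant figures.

ΔT = +2.3 K, ΔS = +2.05 psu (deep − shallow).
Δρ/ρ₀ = −αΔT + βΔS = -3.22 × 10⁻⁴ + 1.681 × 10⁻³ = 1.359 × 10⁻³, so Δρ ≈ 1.394 kg m⁻³.
N² = (g/ρ₀)·Δρ/Δz = g·(Δρ/ρ₀)/Δz = 9.81 × 1.359 × 10⁻³ / 18 = 7.4065 × 10⁻⁴ s⁻² ≈ 7.41 × 10⁻⁴ s⁻².

7.41 × 10⁻⁴ s⁻²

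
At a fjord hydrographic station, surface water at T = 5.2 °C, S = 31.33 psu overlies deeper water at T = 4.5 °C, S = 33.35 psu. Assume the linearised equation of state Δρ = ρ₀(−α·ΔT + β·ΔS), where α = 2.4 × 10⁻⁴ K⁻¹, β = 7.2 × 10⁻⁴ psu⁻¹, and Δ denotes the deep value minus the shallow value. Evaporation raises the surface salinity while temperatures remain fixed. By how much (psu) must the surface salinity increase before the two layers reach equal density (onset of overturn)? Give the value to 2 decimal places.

2.25 psu

Neutral buoyancy requires −α(T_deep − T_surf) + β(S_deep − S_surf′) = 0.
S_surf′ = S_deep − (α/β)·ΔT = 33.35 − (2.4 × 10⁻⁴/7.2 × 10⁻⁴)·(-0.7) = 33.5833 psu.
Increase required: 33.5833 − 31.33 = 2.2533 psu.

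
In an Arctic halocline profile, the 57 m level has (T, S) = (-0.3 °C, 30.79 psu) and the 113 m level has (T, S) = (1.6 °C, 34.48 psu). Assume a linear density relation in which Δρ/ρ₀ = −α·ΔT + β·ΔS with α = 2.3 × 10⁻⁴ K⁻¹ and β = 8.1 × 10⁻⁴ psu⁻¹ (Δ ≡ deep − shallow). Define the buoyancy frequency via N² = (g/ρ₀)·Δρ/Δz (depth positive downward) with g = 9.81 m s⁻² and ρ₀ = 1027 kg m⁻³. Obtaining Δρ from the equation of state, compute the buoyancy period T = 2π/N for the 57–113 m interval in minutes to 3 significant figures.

ΔT = +1.9 K, ΔS = +3.69 psu (deep − shallow).
Δρ/ρ₀ = −αΔT + βΔS = -4.37 × 10⁻⁴ + 2.9889 × 10⁻³ = 2.5519 × 10⁻³, so Δρ ≈ 2.621 kg m⁻³.
N² = (g/ρ₀)·Δρ/Δz = g·(Δρ/ρ₀)/Δz = 9.81 × 2.5519 × 10⁻³ / 56 = 4.4704 × 10⁻⁴ s⁻².
N = √(4.4704 × 10⁻⁴) = 0.021143 rad s⁻¹ → T = 2π/N = 297.18 s = 4.9530 min ≈ 4.95 min.

4.95 min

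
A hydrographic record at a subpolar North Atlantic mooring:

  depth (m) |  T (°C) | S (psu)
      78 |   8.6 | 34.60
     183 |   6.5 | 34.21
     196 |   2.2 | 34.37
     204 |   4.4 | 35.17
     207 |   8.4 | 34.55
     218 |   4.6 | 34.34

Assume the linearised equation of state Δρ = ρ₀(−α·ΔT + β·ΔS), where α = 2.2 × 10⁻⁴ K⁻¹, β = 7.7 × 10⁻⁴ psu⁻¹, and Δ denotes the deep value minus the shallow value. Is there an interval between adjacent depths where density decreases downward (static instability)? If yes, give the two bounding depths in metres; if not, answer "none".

204–207 m

Evaluate Δρ/ρ₀ = −αΔT + βΔS across each adjacent pair:
  78–183 m: −αΔT+βΔS = −(2.2 × 10⁻⁴)(-2.1)+(7.7 × 10⁻⁴)(-0.39) = 1.6 × 10⁻⁴ → stable
  183–196 m: −αΔT+βΔS = −(2.2 × 10⁻⁴)(-4.3)+(7.7 × 10⁻⁴)(+0.16) = 1.1 × 10⁻³ → stable
  196–204 m: −αΔT+βΔS = −(2.2 × 10⁻⁴)(+2.2)+(7.7 × 10⁻⁴)(+0.80) = 1.3 × 10⁻⁴ → stable
  204–207 m: −αΔT+βΔS = −(2.2 × 10⁻⁴)(+4.0)+(7.7 × 10⁻⁴)(-0.62) = -1.4 × 10⁻³ → UNSTABLE
  207–218 m: −αΔT+βΔS = −(2.2 × 10⁻⁴)(-3.8)+(7.7 × 10⁻⁴)(-0.21) = 6.7 × 10⁻⁴ → stable
The 204–207 m interval has Δρ < 0: lighter water underlies denser water.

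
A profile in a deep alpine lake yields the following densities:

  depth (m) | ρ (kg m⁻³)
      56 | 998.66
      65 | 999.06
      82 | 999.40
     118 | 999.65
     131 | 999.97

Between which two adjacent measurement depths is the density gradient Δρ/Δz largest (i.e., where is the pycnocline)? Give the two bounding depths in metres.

Compute the density gradient over each adjacent pair:
  56–65 m: Δρ/Δz = 0.40/9 = 0.044 kg m⁻⁴
  65–82 m: Δρ/Δz = 0.34/17 = 0.020 kg m⁻⁴
  82–118 m: Δρ/Δz = 0.25/36 = 6.9 × 10⁻³ kg m⁻⁴
  118–131 m: Δρ/Δz = 0.32/13 = 0.025 kg m⁻⁴
The largest gradient is in the 56–65 m interval — the pycnocline.

56–65 m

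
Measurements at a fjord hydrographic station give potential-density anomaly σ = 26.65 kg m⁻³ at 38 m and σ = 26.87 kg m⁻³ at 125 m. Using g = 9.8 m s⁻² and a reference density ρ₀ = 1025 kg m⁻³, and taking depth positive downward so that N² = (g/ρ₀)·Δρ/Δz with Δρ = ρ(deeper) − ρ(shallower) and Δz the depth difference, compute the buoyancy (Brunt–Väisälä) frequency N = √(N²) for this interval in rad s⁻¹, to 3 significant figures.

4.92 × 10⁻³ rad s⁻¹

Δρ = 1026.87 − 1026.65 = 0.22 kg m⁻³ over Δz = 125 − 38 = 87 m.
N² = (9.8/1025) × (0.22/87) = 2.4177 × 10⁻⁵ s⁻².
N = √(2.4177 × 10⁻⁵) = 4.9170 × 10⁻³ rad s⁻¹ ≈ 4.92 × 10⁻³ rad s⁻¹.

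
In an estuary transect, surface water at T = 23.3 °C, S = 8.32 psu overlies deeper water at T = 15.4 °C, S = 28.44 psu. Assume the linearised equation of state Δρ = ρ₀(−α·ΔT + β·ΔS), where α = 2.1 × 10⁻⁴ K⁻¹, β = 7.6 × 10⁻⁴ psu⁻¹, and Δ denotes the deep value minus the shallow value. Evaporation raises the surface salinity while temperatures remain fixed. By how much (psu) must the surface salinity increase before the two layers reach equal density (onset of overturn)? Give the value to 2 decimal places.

Neutral buoyancy requires −α(T_deep − T_surf) + β(S_deep − S_surf′) = 0.
S_surf′ = S_deep − (α/β)·ΔT = 28.44 − (2.1 × 10⁻⁴/7.6 × 10⁻⁴)·(-7.9) = 30.6229 psu.
Increase required: 30.6229 − 8.32 = 22.3029 psu.

22.30 psu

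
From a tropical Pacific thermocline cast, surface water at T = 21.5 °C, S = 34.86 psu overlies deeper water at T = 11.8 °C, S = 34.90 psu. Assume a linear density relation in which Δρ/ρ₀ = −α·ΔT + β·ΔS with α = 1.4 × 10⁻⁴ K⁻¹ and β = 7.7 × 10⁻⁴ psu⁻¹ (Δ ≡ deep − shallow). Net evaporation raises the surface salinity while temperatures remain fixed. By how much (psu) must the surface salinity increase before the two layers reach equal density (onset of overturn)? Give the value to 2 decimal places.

Neutral buoyancy requires −α(T_deep − T_surf) + β(S_deep − S_surf′) = 0.
S_surf′ = S_deep − (α/β)·ΔT = 34.90 − (1.4 × 10⁻⁴/7.7 × 10⁻⁴)·(-9.7) = 36.6636 psu.
Increase required: 36.6636 − 34.86 = 1.8036 psu.

1.80 psu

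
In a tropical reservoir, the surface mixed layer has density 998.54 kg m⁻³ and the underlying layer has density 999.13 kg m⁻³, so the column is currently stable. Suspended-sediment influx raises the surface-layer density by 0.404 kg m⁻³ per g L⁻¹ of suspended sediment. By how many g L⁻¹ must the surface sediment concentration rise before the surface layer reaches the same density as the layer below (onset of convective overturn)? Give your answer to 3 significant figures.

Density deficit of the surface layer: 999.13 − 998.54 = 0.59 kg m⁻³.
Required change = 0.59 / 0.404 = 1.46 g L⁻¹.

1.46 g L⁻¹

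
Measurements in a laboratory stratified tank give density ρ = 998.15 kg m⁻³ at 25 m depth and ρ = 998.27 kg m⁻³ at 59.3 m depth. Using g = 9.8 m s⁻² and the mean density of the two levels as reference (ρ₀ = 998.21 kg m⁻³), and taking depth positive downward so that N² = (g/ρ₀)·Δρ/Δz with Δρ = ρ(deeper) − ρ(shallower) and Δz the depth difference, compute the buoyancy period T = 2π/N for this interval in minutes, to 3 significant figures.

17.9 min

Δρ = 998.27 − 998.15 = 0.12 kg m⁻³ over Δz = 59.3 − 25 = 34.3 m.
N² = (9.8/998.21) × (0.12/34.3) = 3.4347 × 10⁻⁵ s⁻².
N = √(3.4347 × 10⁻⁵) = 5.8606 × 10⁻³ rad s⁻¹, so T = 2π/N = 1.0721 × 10³ s = 17.868 min ≈ 17.9 min.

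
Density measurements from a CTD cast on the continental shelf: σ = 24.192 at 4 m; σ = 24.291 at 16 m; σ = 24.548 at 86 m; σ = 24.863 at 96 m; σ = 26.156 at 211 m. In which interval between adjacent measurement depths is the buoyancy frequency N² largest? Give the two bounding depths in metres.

86–96 m

Compute the density gradient over each adjacent pair:
  4–16 m: Δρ/Δz = 0.099/12 = 8.3 × 10⁻³ kg m⁻⁴
  16–86 m: Δρ/Δz = 0.257/70 = 3.7 × 10⁻³ kg m⁻⁴
  86–96 m: Δρ/Δz = 0.315/10 = 0.032 kg m⁻⁴
  96–211 m: Δρ/Δz = 1.293/115 = 0.011 kg m⁻⁴
The largest gradient is in the 86–96 m interval — the pycnocline.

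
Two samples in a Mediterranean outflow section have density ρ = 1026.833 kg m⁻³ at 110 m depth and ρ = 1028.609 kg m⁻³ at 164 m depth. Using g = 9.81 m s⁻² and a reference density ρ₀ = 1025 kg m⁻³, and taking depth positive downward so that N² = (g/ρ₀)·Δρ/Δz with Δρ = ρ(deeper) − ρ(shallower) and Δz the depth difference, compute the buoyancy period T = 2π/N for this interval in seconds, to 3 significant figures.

Δρ = 1028.609 − 1026.833 = 1.776 kg m⁻³ over Δz = 164 − 110 = 54 m.
N² = (9.81/1025) × (1.776/54) = 3.1477 × 10⁻⁴ s⁻².
N = √(3.1477 × 10⁻⁴) = 0.017742 rad s⁻¹, so T = 2π/N = 354.14 s ≈ 354 s.

354 s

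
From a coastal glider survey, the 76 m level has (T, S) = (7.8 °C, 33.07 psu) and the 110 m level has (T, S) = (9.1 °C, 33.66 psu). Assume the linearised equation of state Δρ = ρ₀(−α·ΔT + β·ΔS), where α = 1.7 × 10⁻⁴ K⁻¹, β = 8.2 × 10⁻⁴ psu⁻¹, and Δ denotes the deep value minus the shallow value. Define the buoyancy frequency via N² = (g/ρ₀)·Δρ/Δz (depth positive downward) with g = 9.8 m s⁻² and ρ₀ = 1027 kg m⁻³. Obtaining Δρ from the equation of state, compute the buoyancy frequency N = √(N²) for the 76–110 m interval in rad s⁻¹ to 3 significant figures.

8.70 × 10⁻³ rad s⁻¹

ΔT = +1.3 K, ΔS = +0.59 psu (deep − shallow).
Δρ/ρ₀ = −αΔT + βΔS = -2.21 × 10⁻⁴ + 4.838 × 10⁻⁴ = 2.628 × 10⁻⁴, so Δρ ≈ 0.2699 kg m⁻³.
N² = (g/ρ₀)·Δρ/Δz = g·(Δρ/ρ₀)/Δz = 9.8 × 2.628 × 10⁻⁴ / 34 = 7.5748 × 10⁻⁵ s⁻².
N = √(7.5748 × 10⁻⁵) = 8.7033 × 10⁻³ rad s⁻¹ ≈ 8.70 × 10⁻³ rad s⁻¹.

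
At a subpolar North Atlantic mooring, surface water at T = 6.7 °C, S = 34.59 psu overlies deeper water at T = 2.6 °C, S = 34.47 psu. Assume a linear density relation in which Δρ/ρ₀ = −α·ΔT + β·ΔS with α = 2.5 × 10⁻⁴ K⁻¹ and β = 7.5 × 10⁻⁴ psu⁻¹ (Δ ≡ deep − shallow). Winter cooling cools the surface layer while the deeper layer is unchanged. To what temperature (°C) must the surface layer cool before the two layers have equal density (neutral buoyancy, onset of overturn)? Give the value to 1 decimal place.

3.0 °C

Neutral buoyancy requires Δρ = 0, i.e. −α(T_deep − T_surf′) + β(S_deep − S_surf) = 0.
T_surf′ = T_deep − (β/α)·ΔS = 2.6 − (7.5 × 10⁻⁴/2.5 × 10⁻⁴)·(-0.12) = 2.960 °C.
Cooling required: 6.7 − (2.960) = 3.740 °C.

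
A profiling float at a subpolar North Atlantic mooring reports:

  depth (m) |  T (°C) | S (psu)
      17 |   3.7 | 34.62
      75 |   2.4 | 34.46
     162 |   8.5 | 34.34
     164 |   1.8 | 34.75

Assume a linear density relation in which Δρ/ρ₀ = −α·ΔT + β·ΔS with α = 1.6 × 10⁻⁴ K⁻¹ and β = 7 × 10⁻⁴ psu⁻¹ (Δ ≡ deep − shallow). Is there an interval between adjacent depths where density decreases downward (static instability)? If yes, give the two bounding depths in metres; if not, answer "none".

75–162 m

Evaluate Δρ/ρ₀ = −αΔT + βΔS across each adjacent pair:
  17–75 m: −αΔT+βΔS = −(1.6 × 10⁻⁴)(-1.3)+(7 × 10⁻⁴)(-0.16) = 9.6 × 10⁻⁵ → stable
  75–162 m: −αΔT+βΔS = −(1.6 × 10⁻⁴)(+6.1)+(7 × 10⁻⁴)(-0.12) = -1.1 × 10⁻³ → UNSTABLE
  162–164 m: −αΔT+βΔS = −(1.6 × 10⁻⁴)(-6.7)+(7 × 10⁻⁴)(+0.41) = 1.4 × 10⁻³ → stable
The 75–162 m interval has Δρ < 0: lighter water underlies denser water.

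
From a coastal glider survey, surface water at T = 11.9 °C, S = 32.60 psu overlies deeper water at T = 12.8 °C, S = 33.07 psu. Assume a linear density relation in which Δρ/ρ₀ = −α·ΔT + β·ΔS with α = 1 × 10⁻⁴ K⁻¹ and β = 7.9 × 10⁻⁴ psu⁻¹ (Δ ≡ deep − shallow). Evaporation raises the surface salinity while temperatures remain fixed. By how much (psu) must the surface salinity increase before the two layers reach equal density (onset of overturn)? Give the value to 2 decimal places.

0.36 psu

Neutral buoyancy requires −α(T_deep − T_surf) + β(S_deep − S_surf′) = 0.
S_surf′ = S_deep − (α/β)·ΔT = 33.07 − (1 × 10⁻⁴/7.9 × 10⁻⁴)·(+0.9) = 32.9561 psu.
Increase required: 32.9561 − 32.60 = 0.3561 psu.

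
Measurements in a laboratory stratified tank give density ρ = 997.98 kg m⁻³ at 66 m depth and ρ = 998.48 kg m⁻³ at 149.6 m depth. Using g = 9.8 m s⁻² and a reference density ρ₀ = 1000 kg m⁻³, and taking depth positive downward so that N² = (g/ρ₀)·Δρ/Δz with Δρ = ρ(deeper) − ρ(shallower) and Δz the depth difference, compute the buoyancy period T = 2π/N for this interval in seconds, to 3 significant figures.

Δρ = 998.48 − 997.98 = 0.50 kg m⁻³ over Δz = 149.6 − 66 = 83.6 m.
N² = (9.8/1000) × (0.50/83.6) = 5.8612 × 10⁻⁵ s⁻².
N = √(5.8612 × 10⁻⁵) = 7.6558 × 10⁻³ rad s⁻¹, so T = 2π/N = 820.71 s ≈ 821 s.
N² > 0, so the interval is statically stable.

821 s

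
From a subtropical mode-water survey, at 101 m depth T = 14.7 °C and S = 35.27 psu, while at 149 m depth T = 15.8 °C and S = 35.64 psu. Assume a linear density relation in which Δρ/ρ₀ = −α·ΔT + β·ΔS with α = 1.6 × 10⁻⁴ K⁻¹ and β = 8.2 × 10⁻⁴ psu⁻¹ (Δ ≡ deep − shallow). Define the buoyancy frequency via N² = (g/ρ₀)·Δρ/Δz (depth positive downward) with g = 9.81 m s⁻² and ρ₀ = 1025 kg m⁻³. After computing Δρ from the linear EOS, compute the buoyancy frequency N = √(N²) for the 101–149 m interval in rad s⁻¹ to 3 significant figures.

5.10 × 10⁻³ rad s⁻¹

ΔT = +1.1 K, ΔS = +0.37 psu (deep − shallow).
Δρ/ρ₀ = −αΔT + βΔS = -1.76 × 10⁻⁴ + 3.034 × 10⁻⁴ = 1.274 × 10⁻⁴, so Δρ ≈ 0.1306 kg m⁻³.
N² = (g/ρ₀)·Δρ/Δz = g·(Δρ/ρ₀)/Δz = 9.81 × 1.274 × 10⁻⁴ / 48 = 2.6037 × 10⁻⁵ s⁻².
N = √(2.6037 × 10⁻⁵) = 5.1026 × 10⁻³ rad s⁻¹ ≈ 5.10 × 10⁻³ rad s⁻¹.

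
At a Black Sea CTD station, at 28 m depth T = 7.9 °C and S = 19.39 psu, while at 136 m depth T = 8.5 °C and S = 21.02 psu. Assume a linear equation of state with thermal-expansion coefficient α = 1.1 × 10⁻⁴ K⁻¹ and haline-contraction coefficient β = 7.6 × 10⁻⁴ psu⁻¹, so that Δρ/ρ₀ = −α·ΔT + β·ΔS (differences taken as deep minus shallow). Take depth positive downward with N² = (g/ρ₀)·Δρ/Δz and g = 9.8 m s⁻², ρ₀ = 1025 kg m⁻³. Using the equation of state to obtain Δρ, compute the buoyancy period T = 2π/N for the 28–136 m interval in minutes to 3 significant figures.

10.2 min

ΔT = +0.6 K, ΔS = +1.63 psu (deep − shallow).
Δρ/ρ₀ = −αΔT + βΔS = -6.60 × 10⁻⁵ + 1.2388 × 10⁻³ = 1.1728 × 10⁻³, so Δρ ≈ 1.202 kg m⁻³.
N² = (g/ρ₀)·Δρ/Δz = g·(Δρ/ρ₀)/Δz = 9.8 × 1.1728 × 10⁻³ / 108 = 1.0642 × 10⁻⁴ s⁻².
N = √(1.0642 × 10⁻⁴) = 0.010316 rad s⁻¹ → T = 2π/N = 609.07 s = 10.151 min ≈ 10.2 min.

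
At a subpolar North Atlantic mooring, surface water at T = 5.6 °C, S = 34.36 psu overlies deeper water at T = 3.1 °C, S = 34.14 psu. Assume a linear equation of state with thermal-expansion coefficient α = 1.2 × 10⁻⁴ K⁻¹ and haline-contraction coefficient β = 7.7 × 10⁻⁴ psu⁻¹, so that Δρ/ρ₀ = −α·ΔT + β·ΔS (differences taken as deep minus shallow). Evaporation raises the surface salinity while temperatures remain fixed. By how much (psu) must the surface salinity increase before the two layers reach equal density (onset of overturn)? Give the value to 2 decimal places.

0.17 psu

Neutral buoyancy requires −α(T_deep − T_surf) + β(S_deep − S_surf′) = 0.
S_surf′ = S_deep − (α/β)·ΔT = 34.14 − (1.2 × 10⁻⁴/7.7 × 10⁻⁴)·(-2.5) = 34.5296 psu.
Increase required: 34.5296 − 34.36 = 0.1696 psu.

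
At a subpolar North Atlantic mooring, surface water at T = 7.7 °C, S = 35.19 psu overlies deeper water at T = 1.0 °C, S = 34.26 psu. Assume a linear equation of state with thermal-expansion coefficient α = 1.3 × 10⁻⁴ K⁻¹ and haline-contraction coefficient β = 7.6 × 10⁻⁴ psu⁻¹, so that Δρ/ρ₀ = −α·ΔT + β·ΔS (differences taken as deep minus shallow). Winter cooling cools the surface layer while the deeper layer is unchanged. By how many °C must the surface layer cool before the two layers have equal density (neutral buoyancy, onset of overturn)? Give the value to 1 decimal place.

1.3 °C

Neutral buoyancy requires Δρ = 0, i.e. −α(T_deep − T_surf′) + β(S_deep − S_surf) = 0.
T_surf′ = T_deep − (β/α)·ΔS = 1.0 − (7.6 × 10⁻⁴/1.3 × 10⁻⁴)·(-0.93) = 6.437 °C.
Cooling required: 7.7 − (6.437) = 1.263 °C.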